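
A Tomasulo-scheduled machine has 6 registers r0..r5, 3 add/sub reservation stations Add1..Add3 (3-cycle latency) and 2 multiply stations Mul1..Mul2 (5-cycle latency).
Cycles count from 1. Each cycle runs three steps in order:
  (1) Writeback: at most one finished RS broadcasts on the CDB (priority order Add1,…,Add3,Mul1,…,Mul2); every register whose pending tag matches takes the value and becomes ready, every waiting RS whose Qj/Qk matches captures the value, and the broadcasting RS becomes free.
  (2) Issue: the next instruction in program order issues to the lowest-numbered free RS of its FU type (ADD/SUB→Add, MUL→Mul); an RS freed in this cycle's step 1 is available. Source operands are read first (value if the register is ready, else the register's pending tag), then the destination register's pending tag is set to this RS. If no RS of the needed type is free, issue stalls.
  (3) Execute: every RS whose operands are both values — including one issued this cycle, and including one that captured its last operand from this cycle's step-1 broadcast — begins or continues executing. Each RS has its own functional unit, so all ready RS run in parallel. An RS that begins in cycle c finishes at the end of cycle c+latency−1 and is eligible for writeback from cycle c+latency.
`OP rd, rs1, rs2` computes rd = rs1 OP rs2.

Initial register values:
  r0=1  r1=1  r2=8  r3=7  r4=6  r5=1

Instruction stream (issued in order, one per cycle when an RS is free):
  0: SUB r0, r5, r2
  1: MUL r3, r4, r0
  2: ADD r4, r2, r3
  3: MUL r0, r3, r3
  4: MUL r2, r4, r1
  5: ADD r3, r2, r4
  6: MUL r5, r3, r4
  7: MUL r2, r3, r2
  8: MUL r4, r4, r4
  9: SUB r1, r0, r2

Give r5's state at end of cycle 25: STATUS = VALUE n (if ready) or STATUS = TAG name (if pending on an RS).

c1: issue SUB r0<-Add1 | r0:Add1,r1:1,r2:8,r3:7,r4:6,r5:1
c2: issue MUL r3<-Mul1 | r0:Add1,r1:1,r2:8,r3:Mul1,r4:6,r5:1
c3: issue ADD r4<-Add2 | r0:Add1,r1:1,r2:8,r3:Mul1,r4:Add2,r5:1
c4: CDB Add1=-7; issue MUL r0<-Mul2 | r0:Mul2,r1:1,r2:8,r3:Mul1,r4:Add2,r5:1
c5: stall | r0:Mul2,r1:1,r2:8,r3:Mul1,r4:Add2,r5:1
c6: stall | r0:Mul2,r1:1,r2:8,r3:Mul1,r4:Add2,r5:1
c7: stall | r0:Mul2,r1:1,r2:8,r3:Mul1,r4:Add2,r5:1
c8: stall | r0:Mul2,r1:1,r2:8,r3:Mul1,r4:Add2,r5:1
c9: CDB Mul1=-42; issue MUL r2<-Mul1 | r0:Mul2,r1:1,r2:Mul1,r3:-42,r4:Add2,r5:1
c10: issue ADD r3<-Add1 | r0:Mul2,r1:1,r2:Mul1,r3:Add1,r4:Add2,r5:1
c11: stall | r0:Mul2,r1:1,r2:Mul1,r3:Add1,r4:Add2,r5:1
c12: CDB Add2=-34; stall | r0:Mul2,r1:1,r2:Mul1,r3:Add1,r4:-34,r5:1
c13: stall | r0:Mul2,r1:1,r2:Mul1,r3:Add1,r4:-34,r5:1
c14: CDB Mul2=1764; issue MUL r5<-Mul2 | r0:1764,r1:1,r2:Mul1,r3:Add1,r4:-34,r5:Mul2
c15: stall | r0:1764,r1:1,r2:Mul1,r3:Add1,r4:-34,r5:Mul2
c16: stall | r0:1764,r1:1,r2:Mul1,r3:Add1,r4:-34,r5:Mul2
c17: CDB Mul1=-34; issue MUL r2<-Mul1 | r0:1764,r1:1,r2:Mul1,r3:Add1,r4:-34,r5:Mul2
c18: stall | r0:1764,r1:1,r2:Mul1,r3:Add1,r4:-34,r5:Mul2
c19: stall | r0:1764,r1:1,r2:Mul1,r3:Add1,r4:-34,r5:Mul2
c20: CDB Add1=-68; stall | r0:1764,r1:1,r2:Mul1,r3:-68,r4:-34,r5:Mul2
c21: stall | r0:1764,r1:1,r2:Mul1,r3:-68,r4:-34,r5:Mul2
c22: stall | r0:1764,r1:1,r2:Mul1,r3:-68,r4:-34,r5:Mul2
c23: stall | r0:1764,r1:1,r2:Mul1,r3:-68,r4:-34,r5:Mul2
c24: stall | r0:1764,r1:1,r2:Mul1,r3:-68,r4:-34,r5:Mul2
c25: CDB Mul1=2312; issue MUL r4<-Mul1 | r0:1764,r1:1,r2:2312,r3:-68,r4:Mul1,r5:Mul2

STATUS = TAG Mul2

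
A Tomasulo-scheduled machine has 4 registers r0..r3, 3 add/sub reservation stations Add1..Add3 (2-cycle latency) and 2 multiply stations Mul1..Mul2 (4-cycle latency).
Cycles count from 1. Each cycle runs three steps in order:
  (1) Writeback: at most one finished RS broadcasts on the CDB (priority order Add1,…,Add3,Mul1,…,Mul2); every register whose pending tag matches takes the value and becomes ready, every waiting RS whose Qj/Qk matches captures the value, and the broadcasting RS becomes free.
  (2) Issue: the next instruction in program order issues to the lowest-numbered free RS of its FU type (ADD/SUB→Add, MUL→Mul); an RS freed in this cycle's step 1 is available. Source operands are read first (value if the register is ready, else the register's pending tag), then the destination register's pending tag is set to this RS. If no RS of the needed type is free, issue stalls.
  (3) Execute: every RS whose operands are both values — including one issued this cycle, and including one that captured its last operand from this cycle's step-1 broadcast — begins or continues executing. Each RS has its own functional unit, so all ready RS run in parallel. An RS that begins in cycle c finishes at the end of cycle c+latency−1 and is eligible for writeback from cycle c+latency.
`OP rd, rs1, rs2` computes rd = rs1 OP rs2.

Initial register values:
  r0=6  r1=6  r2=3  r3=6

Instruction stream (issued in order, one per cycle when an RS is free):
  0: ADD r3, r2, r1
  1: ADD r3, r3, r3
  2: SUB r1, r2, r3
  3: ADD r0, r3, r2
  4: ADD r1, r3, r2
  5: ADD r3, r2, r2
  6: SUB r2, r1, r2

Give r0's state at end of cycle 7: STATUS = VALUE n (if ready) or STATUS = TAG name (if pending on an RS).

STATUS = TAG Add3

c1: issue ADD r3<-Add1 | r0:6,r1:6,r2:3,r3:Add1
c2: issue ADD r3<-Add2 | r0:6,r1:6,r2:3,r3:Add2
c3: CDB Add1=9; issue SUB r1<-Add1 | r0:6,r1:Add1,r2:3,r3:Add2
c4: issue ADD r0<-Add3 | r0:Add3,r1:Add1,r2:3,r3:Add2
c5: CDB Add2=18; issue ADD r1<-Add2 | r0:Add3,r1:Add2,r2:3,r3:18
c6: stall | r0:Add3,r1:Add2,r2:3,r3:18
c7: CDB Add1=-15; issue ADD r3<-Add1 | r0:Add3,r1:Add2,r2:3,r3:Add1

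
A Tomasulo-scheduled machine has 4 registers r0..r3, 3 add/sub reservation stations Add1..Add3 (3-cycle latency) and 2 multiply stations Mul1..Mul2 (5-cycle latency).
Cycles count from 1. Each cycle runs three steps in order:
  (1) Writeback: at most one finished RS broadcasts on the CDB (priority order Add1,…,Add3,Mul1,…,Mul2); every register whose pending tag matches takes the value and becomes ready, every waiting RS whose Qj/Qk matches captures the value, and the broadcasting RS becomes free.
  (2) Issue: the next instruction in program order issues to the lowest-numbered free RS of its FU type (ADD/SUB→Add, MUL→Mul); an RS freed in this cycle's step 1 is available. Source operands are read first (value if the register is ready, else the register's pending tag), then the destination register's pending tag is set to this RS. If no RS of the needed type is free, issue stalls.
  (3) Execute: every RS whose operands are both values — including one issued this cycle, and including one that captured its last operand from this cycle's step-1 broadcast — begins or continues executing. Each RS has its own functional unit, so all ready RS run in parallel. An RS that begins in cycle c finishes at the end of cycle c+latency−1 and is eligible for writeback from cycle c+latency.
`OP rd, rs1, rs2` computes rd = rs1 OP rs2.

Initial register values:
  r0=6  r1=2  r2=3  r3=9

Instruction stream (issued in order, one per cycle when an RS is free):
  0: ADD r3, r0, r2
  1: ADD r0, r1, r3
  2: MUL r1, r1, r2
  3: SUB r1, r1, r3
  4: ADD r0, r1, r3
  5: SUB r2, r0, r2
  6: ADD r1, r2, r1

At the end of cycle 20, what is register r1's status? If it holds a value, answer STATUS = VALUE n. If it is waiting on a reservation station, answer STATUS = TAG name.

c1: issue ADD r3<-Add1 | r0:6,r1:2,r2:3,r3:Add1
c2: issue ADD r0<-Add2 | r0:Add2,r1:2,r2:3,r3:Add1
c3: issue MUL r1<-Mul1 | r0:Add2,r1:Mul1,r2:3,r3:Add1
c4: CDB Add1=9; issue SUB r1<-Add1 | r0:Add2,r1:Add1,r2:3,r3:9
c5: issue ADD r0<-Add3 | r0:Add3,r1:Add1,r2:3,r3:9
c6: stall | r0:Add3,r1:Add1,r2:3,r3:9
c7: CDB Add2=11; issue SUB r2<-Add2 | r0:Add3,r1:Add1,r2:Add2,r3:9
c8: CDB Mul1=6; stall | r0:Add3,r1:Add1,r2:Add2,r3:9
c9: stall | r0:Add3,r1:Add1,r2:Add2,r3:9
c10: stall | r0:Add3,r1:Add1,r2:Add2,r3:9
c11: CDB Add1=-3; issue ADD r1<-Add1 | r0:Add3,r1:Add1,r2:Add2,r3:9
c12: - | r0:Add3,r1:Add1,r2:Add2,r3:9
c13: - | r0:Add3,r1:Add1,r2:Add2,r3:9
c14: CDB Add3=6 | r0:6,r1:Add1,r2:Add2,r3:9
c15: - | r0:6,r1:Add1,r2:Add2,r3:9
c16: - | r0:6,r1:Add1,r2:Add2,r3:9
c17: CDB Add2=3 | r0:6,r1:Add1,r2:3,r3:9
c18: - | r0:6,r1:Add1,r2:3,r3:9
c19: - | r0:6,r1:Add1,r2:3,r3:9
c20: CDB Add1=0 | r0:6,r1:0,r2:3,r3:9

STATUS = VALUE 0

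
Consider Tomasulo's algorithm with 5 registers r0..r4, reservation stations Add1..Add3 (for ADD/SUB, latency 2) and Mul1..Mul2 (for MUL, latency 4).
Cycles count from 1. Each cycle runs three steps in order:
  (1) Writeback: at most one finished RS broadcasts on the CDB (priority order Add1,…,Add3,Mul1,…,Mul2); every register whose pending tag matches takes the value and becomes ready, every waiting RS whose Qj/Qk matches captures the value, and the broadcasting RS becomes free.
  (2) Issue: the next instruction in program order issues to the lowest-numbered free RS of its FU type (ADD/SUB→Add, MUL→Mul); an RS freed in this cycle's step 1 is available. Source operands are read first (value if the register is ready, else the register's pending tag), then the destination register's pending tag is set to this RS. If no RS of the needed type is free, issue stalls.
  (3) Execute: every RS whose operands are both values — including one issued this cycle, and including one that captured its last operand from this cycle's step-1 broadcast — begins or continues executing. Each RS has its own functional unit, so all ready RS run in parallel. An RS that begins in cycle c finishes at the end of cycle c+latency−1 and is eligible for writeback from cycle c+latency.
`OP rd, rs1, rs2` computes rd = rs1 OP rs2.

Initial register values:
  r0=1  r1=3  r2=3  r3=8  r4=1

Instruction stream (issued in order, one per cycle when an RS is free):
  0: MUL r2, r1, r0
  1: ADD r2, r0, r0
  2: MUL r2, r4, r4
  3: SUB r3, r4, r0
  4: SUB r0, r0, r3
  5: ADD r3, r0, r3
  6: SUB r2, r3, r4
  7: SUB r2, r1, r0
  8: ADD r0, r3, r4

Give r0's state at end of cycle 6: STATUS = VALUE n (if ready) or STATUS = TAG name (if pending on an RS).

STATUS = TAG Add2

c1: issue MUL r2<-Mul1 | r0:1,r1:3,r2:Mul1,r3:8,r4:1
c2: issue ADD r2<-Add1 | r0:1,r1:3,r2:Add1,r3:8,r4:1
c3: issue MUL r2<-Mul2 | r0:1,r1:3,r2:Mul2,r3:8,r4:1
c4: CDB Add1=2; issue SUB r3<-Add1 | r0:1,r1:3,r2:Mul2,r3:Add1,r4:1
c5: CDB Mul1=3; issue SUB r0<-Add2 | r0:Add2,r1:3,r2:Mul2,r3:Add1,r4:1
c6: CDB Add1=0; issue ADD r3<-Add1 | r0:Add2,r1:3,r2:Mul2,r3:Add1,r4:1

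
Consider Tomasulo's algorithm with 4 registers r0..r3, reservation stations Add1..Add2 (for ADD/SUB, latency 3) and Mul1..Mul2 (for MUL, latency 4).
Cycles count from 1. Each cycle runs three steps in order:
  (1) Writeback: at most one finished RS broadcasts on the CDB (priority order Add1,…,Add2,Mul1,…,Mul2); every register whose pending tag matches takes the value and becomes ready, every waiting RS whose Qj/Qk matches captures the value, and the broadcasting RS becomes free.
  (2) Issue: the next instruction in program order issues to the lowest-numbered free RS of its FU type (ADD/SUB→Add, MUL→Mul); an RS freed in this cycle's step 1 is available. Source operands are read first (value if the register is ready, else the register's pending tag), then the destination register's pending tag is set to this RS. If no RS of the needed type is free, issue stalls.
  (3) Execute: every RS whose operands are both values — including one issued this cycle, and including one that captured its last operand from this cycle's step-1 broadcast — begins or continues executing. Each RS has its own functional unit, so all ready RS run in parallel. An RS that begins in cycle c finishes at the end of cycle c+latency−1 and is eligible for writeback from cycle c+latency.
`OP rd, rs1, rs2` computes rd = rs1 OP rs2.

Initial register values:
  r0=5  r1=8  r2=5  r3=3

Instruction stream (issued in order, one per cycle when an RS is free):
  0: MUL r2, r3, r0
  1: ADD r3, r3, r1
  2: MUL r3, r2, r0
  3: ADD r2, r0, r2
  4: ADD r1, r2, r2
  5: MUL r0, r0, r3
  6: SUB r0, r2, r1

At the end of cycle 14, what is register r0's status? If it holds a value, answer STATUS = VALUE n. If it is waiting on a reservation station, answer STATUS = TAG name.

STATUS = TAG Add2

cycle 1: issue MUL r2<-Mul1 // r0:5,r1:8,r2:Mul1,r3:3
cycle 2: issue ADD r3<-Add1 // r0:5,r1:8,r2:Mul1,r3:Add1
cycle 3: issue MUL r3<-Mul2 // r0:5,r1:8,r2:Mul1,r3:Mul2
cycle 4: issue ADD r2<-Add2 // r0:5,r1:8,r2:Add2,r3:Mul2
cycle 5: CDB Add1=11; issue ADD r1<-Add1 // r0:5,r1:Add1,r2:Add2,r3:Mul2
cycle 6: CDB Mul1=15; issue MUL r0<-Mul1 // r0:Mul1,r1:Add1,r2:Add2,r3:Mul2
cycle 7: stall // r0:Mul1,r1:Add1,r2:Add2,r3:Mul2
cycle 8: stall // r0:Mul1,r1:Add1,r2:Add2,r3:Mul2
cycle 9: CDB Add2=20; issue SUB r0<-Add2 // r0:Add2,r1:Add1,r2:20,r3:Mul2
cycle 10: CDB Mul2=75 // r0:Add2,r1:Add1,r2:20,r3:75
cycle 11: - // r0:Add2,r1:Add1,r2:20,r3:75
cycle 12: CDB Add1=40 // r0:Add2,r1:40,r2:20,r3:75
cycle 13: - // r0:Add2,r1:40,r2:20,r3:75
cycle 14: CDB Mul1=375 // r0:Add2,r1:40,r2:20,r3:75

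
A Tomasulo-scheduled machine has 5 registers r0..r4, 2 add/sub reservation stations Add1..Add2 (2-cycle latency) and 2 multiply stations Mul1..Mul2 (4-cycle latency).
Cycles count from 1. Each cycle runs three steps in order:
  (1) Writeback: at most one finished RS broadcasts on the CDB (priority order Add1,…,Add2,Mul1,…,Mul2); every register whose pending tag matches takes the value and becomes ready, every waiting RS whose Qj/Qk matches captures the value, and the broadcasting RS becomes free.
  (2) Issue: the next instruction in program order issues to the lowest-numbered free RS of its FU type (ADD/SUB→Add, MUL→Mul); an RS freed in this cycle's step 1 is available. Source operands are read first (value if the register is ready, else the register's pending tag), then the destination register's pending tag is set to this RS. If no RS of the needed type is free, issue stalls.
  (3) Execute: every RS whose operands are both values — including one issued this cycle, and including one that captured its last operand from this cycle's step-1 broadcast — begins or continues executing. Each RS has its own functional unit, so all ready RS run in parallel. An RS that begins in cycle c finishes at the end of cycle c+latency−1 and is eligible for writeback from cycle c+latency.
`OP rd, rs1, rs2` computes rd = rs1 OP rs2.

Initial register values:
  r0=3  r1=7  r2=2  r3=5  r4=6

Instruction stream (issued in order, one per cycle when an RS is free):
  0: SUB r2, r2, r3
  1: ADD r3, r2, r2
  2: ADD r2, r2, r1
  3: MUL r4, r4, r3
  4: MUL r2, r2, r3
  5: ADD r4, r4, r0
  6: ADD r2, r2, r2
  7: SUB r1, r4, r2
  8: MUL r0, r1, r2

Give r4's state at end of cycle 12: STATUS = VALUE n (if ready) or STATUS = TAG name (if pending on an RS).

STATUS = VALUE -33

cycle 1: issue SUB r2<-Add1 // r0:3,r1:7,r2:Add1,r3:5,r4:6
cycle 2: issue ADD r3<-Add2 // r0:3,r1:7,r2:Add1,r3:Add2,r4:6
cycle 3: CDB Add1=-3; issue ADD r2<-Add1 // r0:3,r1:7,r2:Add1,r3:Add2,r4:6
cycle 4: issue MUL r4<-Mul1 // r0:3,r1:7,r2:Add1,r3:Add2,r4:Mul1
cycle 5: CDB Add1=4; issue MUL r2<-Mul2 // r0:3,r1:7,r2:Mul2,r3:Add2,r4:Mul1
cycle 6: CDB Add2=-6; issue ADD r4<-Add1 // r0:3,r1:7,r2:Mul2,r3:-6,r4:Add1
cycle 7: issue ADD r2<-Add2 // r0:3,r1:7,r2:Add2,r3:-6,r4:Add1
cycle 8: stall // r0:3,r1:7,r2:Add2,r3:-6,r4:Add1
cycle 9: stall // r0:3,r1:7,r2:Add2,r3:-6,r4:Add1
cycle 10: CDB Mul1=-36; stall // r0:3,r1:7,r2:Add2,r3:-6,r4:Add1
cycle 11: CDB Mul2=-24; stall // r0:3,r1:7,r2:Add2,r3:-6,r4:Add1
cycle 12: CDB Add1=-33; issue SUB r1<-Add1 // r0:3,r1:Add1,r2:Add2,r3:-6,r4:-33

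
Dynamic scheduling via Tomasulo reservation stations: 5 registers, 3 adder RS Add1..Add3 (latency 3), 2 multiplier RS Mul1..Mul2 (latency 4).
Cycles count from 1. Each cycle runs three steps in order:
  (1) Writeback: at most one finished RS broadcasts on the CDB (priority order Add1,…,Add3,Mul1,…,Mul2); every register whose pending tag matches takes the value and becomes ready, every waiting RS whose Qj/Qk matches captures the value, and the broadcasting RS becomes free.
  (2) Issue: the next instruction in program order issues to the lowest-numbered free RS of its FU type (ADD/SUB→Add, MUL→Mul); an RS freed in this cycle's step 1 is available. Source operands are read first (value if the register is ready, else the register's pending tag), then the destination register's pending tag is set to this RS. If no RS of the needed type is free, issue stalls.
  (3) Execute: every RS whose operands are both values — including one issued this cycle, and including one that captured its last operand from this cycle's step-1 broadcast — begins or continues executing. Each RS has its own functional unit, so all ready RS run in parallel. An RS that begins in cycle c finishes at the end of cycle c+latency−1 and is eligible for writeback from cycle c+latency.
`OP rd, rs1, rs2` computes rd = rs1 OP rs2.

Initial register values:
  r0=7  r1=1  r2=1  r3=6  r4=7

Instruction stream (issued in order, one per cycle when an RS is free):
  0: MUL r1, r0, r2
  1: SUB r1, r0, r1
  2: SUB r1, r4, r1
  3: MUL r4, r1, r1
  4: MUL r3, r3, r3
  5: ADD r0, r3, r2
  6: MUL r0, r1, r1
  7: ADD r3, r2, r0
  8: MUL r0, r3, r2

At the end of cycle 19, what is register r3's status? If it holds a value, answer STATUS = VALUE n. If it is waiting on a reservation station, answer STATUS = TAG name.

STATUS = VALUE 50

cycle 1: issue MUL r1<-Mul1 // r0:7,r1:Mul1,r2:1,r3:6,r4:7
cycle 2: issue SUB r1<-Add1 // r0:7,r1:Add1,r2:1,r3:6,r4:7
cycle 3: issue SUB r1<-Add2 // r0:7,r1:Add2,r2:1,r3:6,r4:7
cycle 4: issue MUL r4<-Mul2 // r0:7,r1:Add2,r2:1,r3:6,r4:Mul2
cycle 5: CDB Mul1=7; issue MUL r3<-Mul1 // r0:7,r1:Add2,r2:1,r3:Mul1,r4:Mul2
cycle 6: issue ADD r0<-Add3 // r0:Add3,r1:Add2,r2:1,r3:Mul1,r4:Mul2
cycle 7: stall // r0:Add3,r1:Add2,r2:1,r3:Mul1,r4:Mul2
cycle 8: CDB Add1=0; stall // r0:Add3,r1:Add2,r2:1,r3:Mul1,r4:Mul2
cycle 9: CDB Mul1=36; issue MUL r0<-Mul1 // r0:Mul1,r1:Add2,r2:1,r3:36,r4:Mul2
cycle 10: issue ADD r3<-Add1 // r0:Mul1,r1:Add2,r2:1,r3:Add1,r4:Mul2
cycle 11: CDB Add2=7; stall // r0:Mul1,r1:7,r2:1,r3:Add1,r4:Mul2
cycle 12: CDB Add3=37; stall // r0:Mul1,r1:7,r2:1,r3:Add1,r4:Mul2
cycle 13: stall // r0:Mul1,r1:7,r2:1,r3:Add1,r4:Mul2
cycle 14: stall // r0:Mul1,r1:7,r2:1,r3:Add1,r4:Mul2
cycle 15: CDB Mul1=49; issue MUL r0<-Mul1 // r0:Mul1,r1:7,r2:1,r3:Add1,r4:Mul2
cycle 16: CDB Mul2=49 // r0:Mul1,r1:7,r2:1,r3:Add1,r4:49
cycle 17: - // r0:Mul1,r1:7,r2:1,r3:Add1,r4:49
cycle 18: CDB Add1=50 // r0:Mul1,r1:7,r2:1,r3:50,r4:49
cycle 19: - // r0:Mul1,r1:7,r2:1,r3:50,r4:49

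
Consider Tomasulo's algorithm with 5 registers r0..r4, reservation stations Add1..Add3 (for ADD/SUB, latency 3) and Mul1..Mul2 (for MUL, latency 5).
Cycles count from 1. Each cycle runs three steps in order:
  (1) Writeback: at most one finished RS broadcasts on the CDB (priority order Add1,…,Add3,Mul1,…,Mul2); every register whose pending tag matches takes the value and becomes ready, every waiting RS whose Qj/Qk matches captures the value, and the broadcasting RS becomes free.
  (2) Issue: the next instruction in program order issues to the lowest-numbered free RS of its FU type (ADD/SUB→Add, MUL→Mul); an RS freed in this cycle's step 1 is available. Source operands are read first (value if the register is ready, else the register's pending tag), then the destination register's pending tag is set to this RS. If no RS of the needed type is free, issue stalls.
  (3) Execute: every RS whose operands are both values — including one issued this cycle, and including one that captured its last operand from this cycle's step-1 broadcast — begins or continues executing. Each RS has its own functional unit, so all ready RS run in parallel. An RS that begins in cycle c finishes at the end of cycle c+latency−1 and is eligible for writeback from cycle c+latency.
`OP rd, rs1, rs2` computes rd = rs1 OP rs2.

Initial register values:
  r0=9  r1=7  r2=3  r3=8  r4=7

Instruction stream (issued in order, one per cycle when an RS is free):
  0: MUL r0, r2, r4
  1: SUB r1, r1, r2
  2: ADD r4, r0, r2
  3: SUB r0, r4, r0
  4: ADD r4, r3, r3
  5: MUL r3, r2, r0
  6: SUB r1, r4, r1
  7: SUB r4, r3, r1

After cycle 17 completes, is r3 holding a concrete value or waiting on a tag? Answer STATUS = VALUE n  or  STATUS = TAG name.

STATUS = VALUE 9

cycle 1: issue MUL r0<-Mul1 // r0:Mul1,r1:7,r2:3,r3:8,r4:7
cycle 2: issue SUB r1<-Add1 // r0:Mul1,r1:Add1,r2:3,r3:8,r4:7
cycle 3: issue ADD r4<-Add2 // r0:Mul1,r1:Add1,r2:3,r3:8,r4:Add2
cycle 4: issue SUB r0<-Add3 // r0:Add3,r1:Add1,r2:3,r3:8,r4:Add2
cycle 5: CDB Add1=4; issue ADD r4<-Add1 // r0:Add3,r1:4,r2:3,r3:8,r4:Add1
cycle 6: CDB Mul1=21; issue MUL r3<-Mul1 // r0:Add3,r1:4,r2:3,r3:Mul1,r4:Add1
cycle 7: stall // r0:Add3,r1:4,r2:3,r3:Mul1,r4:Add1
cycle 8: CDB Add1=16; issue SUB r1<-Add1 // r0:Add3,r1:Add1,r2:3,r3:Mul1,r4:16
cycle 9: CDB Add2=24; issue SUB r4<-Add2 // r0:Add3,r1:Add1,r2:3,r3:Mul1,r4:Add2
cycle 10: - // r0:Add3,r1:Add1,r2:3,r3:Mul1,r4:Add2
cycle 11: CDB Add1=12 // r0:Add3,r1:12,r2:3,r3:Mul1,r4:Add2
cycle 12: CDB Add3=3 // r0:3,r1:12,r2:3,r3:Mul1,r4:Add2
cycle 13: - // r0:3,r1:12,r2:3,r3:Mul1,r4:Add2
cycle 14: - // r0:3,r1:12,r2:3,r3:Mul1,r4:Add2
cycle 15: - // r0:3,r1:12,r2:3,r3:Mul1,r4:Add2
cycle 16: - // r0:3,r1:12,r2:3,r3:Mul1,r4:Add2
cycle 17: CDB Mul1=9 // r0:3,r1:12,r2:3,r3:9,r4:Add2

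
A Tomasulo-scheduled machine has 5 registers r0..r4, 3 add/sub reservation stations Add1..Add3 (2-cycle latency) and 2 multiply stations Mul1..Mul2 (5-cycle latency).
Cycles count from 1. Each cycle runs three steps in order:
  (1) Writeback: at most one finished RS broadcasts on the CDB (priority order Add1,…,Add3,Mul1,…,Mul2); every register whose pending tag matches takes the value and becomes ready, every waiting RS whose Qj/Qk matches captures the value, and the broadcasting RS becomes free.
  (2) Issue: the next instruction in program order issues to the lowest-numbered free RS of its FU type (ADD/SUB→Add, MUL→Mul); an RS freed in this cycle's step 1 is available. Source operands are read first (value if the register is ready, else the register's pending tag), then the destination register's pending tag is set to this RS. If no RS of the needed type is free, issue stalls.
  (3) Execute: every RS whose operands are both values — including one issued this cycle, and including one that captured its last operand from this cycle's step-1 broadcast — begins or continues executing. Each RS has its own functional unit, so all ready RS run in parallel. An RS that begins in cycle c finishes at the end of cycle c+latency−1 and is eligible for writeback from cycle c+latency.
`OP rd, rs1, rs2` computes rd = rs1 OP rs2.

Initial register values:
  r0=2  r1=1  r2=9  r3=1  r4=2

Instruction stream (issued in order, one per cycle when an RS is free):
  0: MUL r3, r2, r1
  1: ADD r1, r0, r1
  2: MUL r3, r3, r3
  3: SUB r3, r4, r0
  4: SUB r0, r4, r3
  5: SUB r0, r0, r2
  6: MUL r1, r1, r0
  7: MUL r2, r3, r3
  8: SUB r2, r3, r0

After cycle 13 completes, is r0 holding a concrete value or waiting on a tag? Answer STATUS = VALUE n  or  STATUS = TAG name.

STATUS = VALUE -7

cycle 1: issue MUL r3<-Mul1 // r0:2,r1:1,r2:9,r3:Mul1,r4:2
cycle 2: issue ADD r1<-Add1 // r0:2,r1:Add1,r2:9,r3:Mul1,r4:2
cycle 3: issue MUL r3<-Mul2 // r0:2,r1:Add1,r2:9,r3:Mul2,r4:2
cycle 4: CDB Add1=3; issue SUB r3<-Add1 // r0:2,r1:3,r2:9,r3:Add1,r4:2
cycle 5: issue SUB r0<-Add2 // r0:Add2,r1:3,r2:9,r3:Add1,r4:2
cycle 6: CDB Add1=0; issue SUB r0<-Add1 // r0:Add1,r1:3,r2:9,r3:0,r4:2
cycle 7: CDB Mul1=9; issue MUL r1<-Mul1 // r0:Add1,r1:Mul1,r2:9,r3:0,r4:2
cycle 8: CDB Add2=2; stall // r0:Add1,r1:Mul1,r2:9,r3:0,r4:2
cycle 9: stall // r0:Add1,r1:Mul1,r2:9,r3:0,r4:2
cycle 10: CDB Add1=-7; stall // r0:-7,r1:Mul1,r2:9,r3:0,r4:2
cycle 11: stall // r0:-7,r1:Mul1,r2:9,r3:0,r4:2
cycle 12: CDB Mul2=81; issue MUL r2<-Mul2 // r0:-7,r1:Mul1,r2:Mul2,r3:0,r4:2
cycle 13: issue SUB r2<-Add1 // r0:-7,r1:Mul1,r2:Add1,r3:0,r4:2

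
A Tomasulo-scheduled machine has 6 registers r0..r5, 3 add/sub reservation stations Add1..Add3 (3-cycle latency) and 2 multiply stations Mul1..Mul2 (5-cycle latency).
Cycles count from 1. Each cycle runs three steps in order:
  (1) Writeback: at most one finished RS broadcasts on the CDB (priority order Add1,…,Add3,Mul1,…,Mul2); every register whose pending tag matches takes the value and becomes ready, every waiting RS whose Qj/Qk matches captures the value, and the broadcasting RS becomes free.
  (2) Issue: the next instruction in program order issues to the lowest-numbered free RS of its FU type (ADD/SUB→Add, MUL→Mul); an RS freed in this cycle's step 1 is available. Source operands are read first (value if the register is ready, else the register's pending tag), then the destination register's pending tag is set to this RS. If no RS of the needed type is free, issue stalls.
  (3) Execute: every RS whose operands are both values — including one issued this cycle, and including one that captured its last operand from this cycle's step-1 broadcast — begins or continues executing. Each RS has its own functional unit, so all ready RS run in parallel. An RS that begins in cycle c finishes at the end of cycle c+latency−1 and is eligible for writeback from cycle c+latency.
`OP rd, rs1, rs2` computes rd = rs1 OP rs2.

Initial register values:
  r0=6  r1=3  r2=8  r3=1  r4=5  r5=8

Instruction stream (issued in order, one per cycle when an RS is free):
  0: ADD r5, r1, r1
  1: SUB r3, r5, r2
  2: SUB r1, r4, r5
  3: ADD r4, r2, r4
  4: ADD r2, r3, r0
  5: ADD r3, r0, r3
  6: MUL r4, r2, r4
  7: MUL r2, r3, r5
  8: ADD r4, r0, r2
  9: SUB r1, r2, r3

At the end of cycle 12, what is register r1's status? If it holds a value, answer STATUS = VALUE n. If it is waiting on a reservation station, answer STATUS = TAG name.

STATUS = TAG Add2

  c1: issue ADD r5<-Add1  regs: r0:6,r1:3,r2:8,r3:1,r4:5,r5:Add1
  c2: issue SUB r3<-Add2  regs: r0:6,r1:3,r2:8,r3:Add2,r4:5,r5:Add1
  c3: issue SUB r1<-Add3  regs: r0:6,r1:Add3,r2:8,r3:Add2,r4:5,r5:Add1
  c4: CDB Add1=6; issue ADD r4<-Add1  regs: r0:6,r1:Add3,r2:8,r3:Add2,r4:Add1,r5:6
  c5: stall  regs: r0:6,r1:Add3,r2:8,r3:Add2,r4:Add1,r5:6
  c6: stall  regs: r0:6,r1:Add3,r2:8,r3:Add2,r4:Add1,r5:6
  c7: CDB Add1=13; issue ADD r2<-Add1  regs: r0:6,r1:Add3,r2:Add1,r3:Add2,r4:13,r5:6
  c8: CDB Add2=-2; issue ADD r3<-Add2  regs: r0:6,r1:Add3,r2:Add1,r3:Add2,r4:13,r5:6
  c9: CDB Add3=-1; issue MUL r4<-Mul1  regs: r0:6,r1:-1,r2:Add1,r3:Add2,r4:Mul1,r5:6
  c10: issue MUL r2<-Mul2  regs: r0:6,r1:-1,r2:Mul2,r3:Add2,r4:Mul1,r5:6
  c11: CDB Add1=4; issue ADD r4<-Add1  regs: r0:6,r1:-1,r2:Mul2,r3:Add2,r4:Add1,r5:6
  c12: CDB Add2=4; issue SUB r1<-Add2  regs: r0:6,r1:Add2,r2:Mul2,r3:4,r4:Add1,r5:6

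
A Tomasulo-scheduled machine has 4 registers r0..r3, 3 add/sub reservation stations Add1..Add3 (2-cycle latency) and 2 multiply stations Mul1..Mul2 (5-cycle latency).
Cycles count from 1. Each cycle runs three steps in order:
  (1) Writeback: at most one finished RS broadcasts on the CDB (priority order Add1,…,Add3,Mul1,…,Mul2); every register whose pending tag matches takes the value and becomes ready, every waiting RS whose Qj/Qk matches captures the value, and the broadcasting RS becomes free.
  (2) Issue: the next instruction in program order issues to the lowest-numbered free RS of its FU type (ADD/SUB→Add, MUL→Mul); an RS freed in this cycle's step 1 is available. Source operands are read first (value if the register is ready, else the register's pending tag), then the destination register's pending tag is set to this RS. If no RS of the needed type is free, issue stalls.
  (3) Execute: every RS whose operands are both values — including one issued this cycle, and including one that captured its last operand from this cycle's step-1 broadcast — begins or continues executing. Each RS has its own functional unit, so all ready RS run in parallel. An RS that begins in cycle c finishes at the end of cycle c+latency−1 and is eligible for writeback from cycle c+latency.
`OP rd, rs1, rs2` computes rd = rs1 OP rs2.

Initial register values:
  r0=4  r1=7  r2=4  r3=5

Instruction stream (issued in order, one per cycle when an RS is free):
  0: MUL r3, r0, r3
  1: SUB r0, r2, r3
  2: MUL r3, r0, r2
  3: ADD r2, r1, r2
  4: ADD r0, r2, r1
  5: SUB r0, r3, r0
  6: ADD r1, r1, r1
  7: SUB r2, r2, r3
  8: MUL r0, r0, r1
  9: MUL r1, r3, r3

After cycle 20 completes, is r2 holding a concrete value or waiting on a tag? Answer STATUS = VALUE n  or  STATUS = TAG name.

STATUS = VALUE 75

  c1: issue MUL r3<-Mul1  regs: r0:4,r1:7,r2:4,r3:Mul1
  c2: issue SUB r0<-Add1  regs: r0:Add1,r1:7,r2:4,r3:Mul1
  c3: issue MUL r3<-Mul2  regs: r0:Add1,r1:7,r2:4,r3:Mul2
  c4: issue ADD r2<-Add2  regs: r0:Add1,r1:7,r2:Add2,r3:Mul2
  c5: issue ADD r0<-Add3  regs: r0:Add3,r1:7,r2:Add2,r3:Mul2
  c6: CDB Add2=11; issue SUB r0<-Add2  regs: r0:Add2,r1:7,r2:11,r3:Mul2
  c7: CDB Mul1=20; stall  regs: r0:Add2,r1:7,r2:11,r3:Mul2
  c8: CDB Add3=18; issue ADD r1<-Add3  regs: r0:Add2,r1:Add3,r2:11,r3:Mul2
  c9: CDB Add1=-16; issue SUB r2<-Add1  regs: r0:Add2,r1:Add3,r2:Add1,r3:Mul2
  c10: CDB Add3=14; issue MUL r0<-Mul1  regs: r0:Mul1,r1:14,r2:Add1,r3:Mul2
  c11: stall  regs: r0:Mul1,r1:14,r2:Add1,r3:Mul2
  c12: stall  regs: r0:Mul1,r1:14,r2:Add1,r3:Mul2
  c13: stall  regs: r0:Mul1,r1:14,r2:Add1,r3:Mul2
  c14: CDB Mul2=-64; issue MUL r1<-Mul2  regs: r0:Mul1,r1:Mul2,r2:Add1,r3:-64
  c15: -  regs: r0:Mul1,r1:Mul2,r2:Add1,r3:-64
  c16: CDB Add1=75  regs: r0:Mul1,r1:Mul2,r2:75,r3:-64
  c17: CDB Add2=-82  regs: r0:Mul1,r1:Mul2,r2:75,r3:-64
  c18: -  regs: r0:Mul1,r1:Mul2,r2:75,r3:-64
  c19: CDB Mul2=4096  regs: r0:Mul1,r1:4096,r2:75,r3:-64
  c20: -  regs: r0:Mul1,r1:4096,r2:75,r3:-64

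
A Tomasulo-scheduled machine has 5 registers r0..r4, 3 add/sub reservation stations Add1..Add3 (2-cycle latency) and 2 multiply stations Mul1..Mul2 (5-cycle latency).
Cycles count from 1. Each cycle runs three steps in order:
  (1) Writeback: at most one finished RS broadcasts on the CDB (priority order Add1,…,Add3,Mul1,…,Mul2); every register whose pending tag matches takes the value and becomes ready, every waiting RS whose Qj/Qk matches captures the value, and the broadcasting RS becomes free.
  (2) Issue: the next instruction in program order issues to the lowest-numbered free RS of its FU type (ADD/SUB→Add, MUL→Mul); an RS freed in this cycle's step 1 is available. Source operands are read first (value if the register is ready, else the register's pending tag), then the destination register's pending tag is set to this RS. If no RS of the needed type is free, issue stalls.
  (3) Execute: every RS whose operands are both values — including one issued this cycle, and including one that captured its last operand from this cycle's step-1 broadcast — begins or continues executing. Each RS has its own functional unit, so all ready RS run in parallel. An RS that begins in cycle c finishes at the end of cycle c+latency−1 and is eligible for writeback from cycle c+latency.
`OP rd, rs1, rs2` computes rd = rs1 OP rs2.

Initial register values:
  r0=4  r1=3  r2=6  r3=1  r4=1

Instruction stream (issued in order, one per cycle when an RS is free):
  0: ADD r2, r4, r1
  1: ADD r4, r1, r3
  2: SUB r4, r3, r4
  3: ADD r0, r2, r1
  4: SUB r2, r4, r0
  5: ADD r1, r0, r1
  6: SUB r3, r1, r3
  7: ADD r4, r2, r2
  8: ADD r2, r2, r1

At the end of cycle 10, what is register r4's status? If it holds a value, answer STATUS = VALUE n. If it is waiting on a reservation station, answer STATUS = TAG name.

  c1: issue ADD r2<-Add1  regs: r0:4,r1:3,r2:Add1,r3:1,r4:1
  c2: issue ADD r4<-Add2  regs: r0:4,r1:3,r2:Add1,r3:1,r4:Add2
  c3: CDB Add1=4; issue SUB r4<-Add1  regs: r0:4,r1:3,r2:4,r3:1,r4:Add1
  c4: CDB Add2=4; issue ADD r0<-Add2  regs: r0:Add2,r1:3,r2:4,r3:1,r4:Add1
  c5: issue SUB r2<-Add3  regs: r0:Add2,r1:3,r2:Add3,r3:1,r4:Add1
  c6: CDB Add1=-3; issue ADD r1<-Add1  regs: r0:Add2,r1:Add1,r2:Add3,r3:1,r4:-3
  c7: CDB Add2=7; issue SUB r3<-Add2  regs: r0:7,r1:Add1,r2:Add3,r3:Add2,r4:-3
  c8: stall  regs: r0:7,r1:Add1,r2:Add3,r3:Add2,r4:-3
  c9: CDB Add1=10; issue ADD r4<-Add1  regs: r0:7,r1:10,r2:Add3,r3:Add2,r4:Add1
  c10: CDB Add3=-10; issue ADD r2<-Add3  regs: r0:7,r1:10,r2:Add3,r3:Add2,r4:Add1

STATUS = TAG Add1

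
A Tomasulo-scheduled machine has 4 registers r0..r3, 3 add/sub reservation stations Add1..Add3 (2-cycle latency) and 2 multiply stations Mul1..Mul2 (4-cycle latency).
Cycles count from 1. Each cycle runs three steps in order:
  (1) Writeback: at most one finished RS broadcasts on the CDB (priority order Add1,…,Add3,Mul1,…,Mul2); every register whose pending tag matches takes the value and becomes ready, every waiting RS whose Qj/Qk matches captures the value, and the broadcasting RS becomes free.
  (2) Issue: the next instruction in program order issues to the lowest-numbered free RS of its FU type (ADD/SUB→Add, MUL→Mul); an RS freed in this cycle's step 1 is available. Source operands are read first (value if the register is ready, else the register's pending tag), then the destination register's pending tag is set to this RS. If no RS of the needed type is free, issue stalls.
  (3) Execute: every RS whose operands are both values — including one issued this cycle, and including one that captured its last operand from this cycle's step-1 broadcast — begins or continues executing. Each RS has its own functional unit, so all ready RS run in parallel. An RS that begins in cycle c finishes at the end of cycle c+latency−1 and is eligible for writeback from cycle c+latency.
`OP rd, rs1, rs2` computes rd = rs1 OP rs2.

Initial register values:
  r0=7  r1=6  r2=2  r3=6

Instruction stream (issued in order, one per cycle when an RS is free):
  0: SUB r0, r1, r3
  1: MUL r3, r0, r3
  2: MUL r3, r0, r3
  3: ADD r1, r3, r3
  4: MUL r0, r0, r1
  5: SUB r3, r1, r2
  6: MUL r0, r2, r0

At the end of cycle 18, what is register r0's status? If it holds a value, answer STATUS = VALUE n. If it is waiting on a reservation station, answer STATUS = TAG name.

STATUS = TAG Mul2

c1: issue SUB r0<-Add1 | r0:Add1,r1:6,r2:2,r3:6
c2: issue MUL r3<-Mul1 | r0:Add1,r1:6,r2:2,r3:Mul1
c3: CDB Add1=0; issue MUL r3<-Mul2 | r0:0,r1:6,r2:2,r3:Mul2
c4: issue ADD r1<-Add1 | r0:0,r1:Add1,r2:2,r3:Mul2
c5: stall | r0:0,r1:Add1,r2:2,r3:Mul2
c6: stall | r0:0,r1:Add1,r2:2,r3:Mul2
c7: CDB Mul1=0; issue MUL r0<-Mul1 | r0:Mul1,r1:Add1,r2:2,r3:Mul2
c8: issue SUB r3<-Add2 | r0:Mul1,r1:Add1,r2:2,r3:Add2
c9: stall | r0:Mul1,r1:Add1,r2:2,r3:Add2
c10: stall | r0:Mul1,r1:Add1,r2:2,r3:Add2
c11: CDB Mul2=0; issue MUL r0<-Mul2 | r0:Mul2,r1:Add1,r2:2,r3:Add2
c12: - | r0:Mul2,r1:Add1,r2:2,r3:Add2
c13: CDB Add1=0 | r0:Mul2,r1:0,r2:2,r3:Add2
c14: - | r0:Mul2,r1:0,r2:2,r3:Add2
c15: CDB Add2=-2 | r0:Mul2,r1:0,r2:2,r3:-2
c16: - | r0:Mul2,r1:0,r2:2,r3:-2
c17: CDB Mul1=0 | r0:Mul2,r1:0,r2:2,r3:-2
c18: - | r0:Mul2,r1:0,r2:2,r3:-2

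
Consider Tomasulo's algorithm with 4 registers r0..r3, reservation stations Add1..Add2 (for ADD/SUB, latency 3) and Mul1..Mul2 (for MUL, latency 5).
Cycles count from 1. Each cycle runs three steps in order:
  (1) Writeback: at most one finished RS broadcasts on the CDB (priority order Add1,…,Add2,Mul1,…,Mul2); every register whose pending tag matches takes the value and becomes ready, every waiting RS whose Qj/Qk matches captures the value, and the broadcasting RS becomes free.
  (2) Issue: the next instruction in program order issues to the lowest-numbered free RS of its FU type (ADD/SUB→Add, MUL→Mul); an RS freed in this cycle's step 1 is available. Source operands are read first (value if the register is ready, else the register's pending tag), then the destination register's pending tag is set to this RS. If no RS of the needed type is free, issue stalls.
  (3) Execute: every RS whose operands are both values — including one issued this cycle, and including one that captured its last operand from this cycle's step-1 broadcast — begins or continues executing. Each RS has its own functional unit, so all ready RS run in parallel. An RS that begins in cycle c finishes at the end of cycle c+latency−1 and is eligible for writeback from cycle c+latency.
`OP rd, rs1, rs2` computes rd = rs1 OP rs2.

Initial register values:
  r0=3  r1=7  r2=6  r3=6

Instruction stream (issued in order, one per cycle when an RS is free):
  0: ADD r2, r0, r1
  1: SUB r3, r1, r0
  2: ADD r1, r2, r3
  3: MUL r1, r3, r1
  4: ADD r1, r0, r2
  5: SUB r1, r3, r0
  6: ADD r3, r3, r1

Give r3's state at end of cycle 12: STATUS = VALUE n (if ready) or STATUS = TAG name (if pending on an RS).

STATUS = TAG Add2

  c1: issue ADD r2<-Add1  regs: r0:3,r1:7,r2:Add1,r3:6
  c2: issue SUB r3<-Add2  regs: r0:3,r1:7,r2:Add1,r3:Add2
  c3: stall  regs: r0:3,r1:7,r2:Add1,r3:Add2
  c4: CDB Add1=10; issue ADD r1<-Add1  regs: r0:3,r1:Add1,r2:10,r3:Add2
  c5: CDB Add2=4; issue MUL r1<-Mul1  regs: r0:3,r1:Mul1,r2:10,r3:4
  c6: issue ADD r1<-Add2  regs: r0:3,r1:Add2,r2:10,r3:4
  c7: stall  regs: r0:3,r1:Add2,r2:10,r3:4
  c8: CDB Add1=14; issue SUB r1<-Add1  regs: r0:3,r1:Add1,r2:10,r3:4
  c9: CDB Add2=13; issue ADD r3<-Add2  regs: r0:3,r1:Add1,r2:10,r3:Add2
  c10: -  regs: r0:3,r1:Add1,r2:10,r3:Add2
  c11: CDB Add1=1  regs: r0:3,r1:1,r2:10,r3:Add2
  c12: -  regs: r0:3,r1:1,r2:10,r3:Add2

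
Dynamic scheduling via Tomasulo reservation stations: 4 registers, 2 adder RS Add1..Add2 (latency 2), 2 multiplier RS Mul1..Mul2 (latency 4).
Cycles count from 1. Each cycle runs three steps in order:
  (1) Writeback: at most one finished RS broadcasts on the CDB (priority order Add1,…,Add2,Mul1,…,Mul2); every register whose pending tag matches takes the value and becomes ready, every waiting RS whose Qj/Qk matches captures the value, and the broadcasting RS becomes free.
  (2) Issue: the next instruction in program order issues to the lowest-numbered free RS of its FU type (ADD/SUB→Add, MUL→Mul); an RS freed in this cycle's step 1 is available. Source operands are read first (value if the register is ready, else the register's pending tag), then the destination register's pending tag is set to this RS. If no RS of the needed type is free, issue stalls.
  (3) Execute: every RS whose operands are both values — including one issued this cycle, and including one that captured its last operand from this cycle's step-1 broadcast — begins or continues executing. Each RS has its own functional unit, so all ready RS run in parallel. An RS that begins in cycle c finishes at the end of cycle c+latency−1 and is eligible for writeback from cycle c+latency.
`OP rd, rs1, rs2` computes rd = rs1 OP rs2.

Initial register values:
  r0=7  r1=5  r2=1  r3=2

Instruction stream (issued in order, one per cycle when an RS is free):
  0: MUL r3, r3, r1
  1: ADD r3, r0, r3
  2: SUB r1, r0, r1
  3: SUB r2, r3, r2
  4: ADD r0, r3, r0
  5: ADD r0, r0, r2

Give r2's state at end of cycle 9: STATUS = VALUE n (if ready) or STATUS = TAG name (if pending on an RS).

STATUS = TAG Add2

  c1: issue MUL r3<-Mul1  regs: r0:7,r1:5,r2:1,r3:Mul1
  c2: issue ADD r3<-Add1  regs: r0:7,r1:5,r2:1,r3:Add1
  c3: issue SUB r1<-Add2  regs: r0:7,r1:Add2,r2:1,r3:Add1
  c4: stall  regs: r0:7,r1:Add2,r2:1,r3:Add1
  c5: CDB Add2=2; issue SUB r2<-Add2  regs: r0:7,r1:2,r2:Add2,r3:Add1
  c6: CDB Mul1=10; stall  regs: r0:7,r1:2,r2:Add2,r3:Add1
  c7: stall  regs: r0:7,r1:2,r2:Add2,r3:Add1
  c8: CDB Add1=17; issue ADD r0<-Add1  regs: r0:Add1,r1:2,r2:Add2,r3:17
  c9: stall  regs: r0:Add1,r1:2,r2:Add2,r3:17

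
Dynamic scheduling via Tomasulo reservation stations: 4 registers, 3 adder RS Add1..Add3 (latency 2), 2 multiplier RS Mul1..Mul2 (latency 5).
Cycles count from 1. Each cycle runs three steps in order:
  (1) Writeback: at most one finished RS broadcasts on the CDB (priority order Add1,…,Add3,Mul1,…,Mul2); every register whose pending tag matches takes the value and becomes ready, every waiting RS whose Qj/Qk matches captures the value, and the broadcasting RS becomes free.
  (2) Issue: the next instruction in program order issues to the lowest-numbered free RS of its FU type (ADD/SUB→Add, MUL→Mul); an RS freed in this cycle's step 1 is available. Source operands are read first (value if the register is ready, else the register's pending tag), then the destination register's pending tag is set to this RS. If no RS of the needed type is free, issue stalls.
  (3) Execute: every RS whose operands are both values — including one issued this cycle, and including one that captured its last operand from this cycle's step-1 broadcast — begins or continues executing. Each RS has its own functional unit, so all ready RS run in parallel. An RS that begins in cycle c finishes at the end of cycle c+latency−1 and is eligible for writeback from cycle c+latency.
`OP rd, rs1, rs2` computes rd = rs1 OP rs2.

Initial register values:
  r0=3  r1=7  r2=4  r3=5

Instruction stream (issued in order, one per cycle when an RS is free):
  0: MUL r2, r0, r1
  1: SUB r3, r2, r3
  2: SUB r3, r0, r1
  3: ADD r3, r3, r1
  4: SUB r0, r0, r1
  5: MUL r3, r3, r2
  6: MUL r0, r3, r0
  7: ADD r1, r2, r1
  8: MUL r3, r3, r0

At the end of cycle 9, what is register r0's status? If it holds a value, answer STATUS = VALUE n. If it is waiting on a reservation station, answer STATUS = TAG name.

c1: issue MUL r2<-Mul1 | r0:3,r1:7,r2:Mul1,r3:5
c2: issue SUB r3<-Add1 | r0:3,r1:7,r2:Mul1,r3:Add1
c3: issue SUB r3<-Add2 | r0:3,r1:7,r2:Mul1,r3:Add2
c4: issue ADD r3<-Add3 | r0:3,r1:7,r2:Mul1,r3:Add3
c5: CDB Add2=-4; issue SUB r0<-Add2 | r0:Add2,r1:7,r2:Mul1,r3:Add3
c6: CDB Mul1=21; issue MUL r3<-Mul1 | r0:Add2,r1:7,r2:21,r3:Mul1
c7: CDB Add2=-4; issue MUL r0<-Mul2 | r0:Mul2,r1:7,r2:21,r3:Mul1
c8: CDB Add1=16; issue ADD r1<-Add1 | r0:Mul2,r1:Add1,r2:21,r3:Mul1
c9: CDB Add3=3; stall | r0:Mul2,r1:Add1,r2:21,r3:Mul1

STATUS = TAG Mul2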